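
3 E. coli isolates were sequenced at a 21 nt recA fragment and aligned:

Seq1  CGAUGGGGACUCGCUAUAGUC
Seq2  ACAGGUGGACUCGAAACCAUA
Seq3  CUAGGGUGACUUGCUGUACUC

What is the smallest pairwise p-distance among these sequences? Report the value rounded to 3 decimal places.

Pairwise Hamming distances:
  Seq1 vs Seq2: 10
  Seq1 vs Seq3: 6
  Seq2 vs Seq3: 12
The smallest is 6 mismatches, between Seq1 and Seq3; p = 6/21 = 0.286.

0.286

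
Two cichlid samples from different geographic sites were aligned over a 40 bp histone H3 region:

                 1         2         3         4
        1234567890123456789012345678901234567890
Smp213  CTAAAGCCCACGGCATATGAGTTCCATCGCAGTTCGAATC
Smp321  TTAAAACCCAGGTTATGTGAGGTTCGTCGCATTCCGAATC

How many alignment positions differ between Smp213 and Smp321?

11

The sequences differ at positions 1 (C/T), 6 (G/A), 11 (C/G), 13 (G/T), 14 (C/T), 17 (A/G), 22 (T/G), 24 (C/T), 26 (A/G), 32 (G/T), 34 (T/C).
That gives 11 mismatches out of 40 aligned sites, so the Hamming distance is 11.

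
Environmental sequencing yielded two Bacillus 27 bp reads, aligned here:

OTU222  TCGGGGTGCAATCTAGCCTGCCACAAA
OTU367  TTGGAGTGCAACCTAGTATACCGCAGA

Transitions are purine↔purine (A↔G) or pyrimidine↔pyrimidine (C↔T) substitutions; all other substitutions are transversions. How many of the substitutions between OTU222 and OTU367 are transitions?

The sequences differ at positions 2 (C/T, transition), 5 (G/A, transition), 12 (T/C, transition), 17 (C/T, transition), 18 (C/A, transversion), 20 (G/A, transition), 23 (A/G, transition), 26 (A/G, transition).
Of the 8 differences, 7 transitions and 1 transversion, so the answer is 7.

7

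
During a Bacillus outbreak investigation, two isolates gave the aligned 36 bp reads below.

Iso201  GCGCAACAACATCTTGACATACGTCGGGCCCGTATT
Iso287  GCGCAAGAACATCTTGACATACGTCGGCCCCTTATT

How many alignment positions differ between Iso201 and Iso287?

Mismatches occur at site 7 (C→G), site 28 (G→C), site 32 (G→T).
That gives 3 mismatches out of 36 aligned sites, so the Hamming distance is 3.

3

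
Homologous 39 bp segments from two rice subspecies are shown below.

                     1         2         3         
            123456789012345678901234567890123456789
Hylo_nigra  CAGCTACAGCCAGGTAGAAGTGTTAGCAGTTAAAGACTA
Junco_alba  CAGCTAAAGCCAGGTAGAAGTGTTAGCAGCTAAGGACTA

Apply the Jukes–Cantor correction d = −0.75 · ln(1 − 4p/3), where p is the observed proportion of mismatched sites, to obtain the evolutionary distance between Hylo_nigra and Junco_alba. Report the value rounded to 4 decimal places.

The sequences differ at positions 7 (C/A), 30 (T/C), 34 (A/G).
p = 3/39 = 0.076923.
d = −0.75 · ln(1 − (4/3)·0.076923) = −0.75 · ln(0.897436) = −0.75 · (-0.108213) = 0.0812.

0.0812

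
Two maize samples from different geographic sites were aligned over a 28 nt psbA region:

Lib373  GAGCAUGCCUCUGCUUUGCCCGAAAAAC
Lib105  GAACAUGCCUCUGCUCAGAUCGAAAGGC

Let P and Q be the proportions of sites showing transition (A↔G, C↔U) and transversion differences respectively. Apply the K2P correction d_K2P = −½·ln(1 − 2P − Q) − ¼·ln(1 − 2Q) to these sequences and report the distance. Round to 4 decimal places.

Differing sites — 3:G/A (Ti); 16:U/C (Ti); 17:U/A (Tv); 19:C/A (Tv); 20:C/U (Ti); 26:A/G (Ti); 27:A/G (Ti).
Of the 7 differences, 5 transitions and 2 transversions over 28 sites: P = 5/28 = 0.178571, Q = 2/28 = 0.071429.
d = −0.5·ln(0.571429) − 0.25·ln(0.857142) = −0.5·(-0.559615) − 0.25·(-0.154152) = 0.3183.

0.3183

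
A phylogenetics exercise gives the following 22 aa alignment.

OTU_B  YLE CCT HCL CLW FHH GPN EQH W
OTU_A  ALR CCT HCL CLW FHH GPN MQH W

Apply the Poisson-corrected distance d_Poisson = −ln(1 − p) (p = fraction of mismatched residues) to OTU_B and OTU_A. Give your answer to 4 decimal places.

The sequences differ at positions 1 (Y/A), 3 (E/R), 19 (E/M).
p = 3/22 = 0.136364.
d = −ln(1 − 0.136364) = −ln(0.863636) = 0.1466.

0.1466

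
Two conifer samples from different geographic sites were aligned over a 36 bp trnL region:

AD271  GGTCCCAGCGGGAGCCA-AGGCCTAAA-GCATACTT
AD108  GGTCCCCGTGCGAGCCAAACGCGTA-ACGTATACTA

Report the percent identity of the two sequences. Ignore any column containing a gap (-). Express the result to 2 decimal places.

78.79%

Excluding the 3 gap columns leaves 33 comparable sites.
Differing sites — 7:A/C; 9:C/T; 11:G/C; 20:G/C; 23:C/G; 30:C/T; 36:T/A.
26 of the 33 comparable sites match, so the percent identity is 26/33 × 100 = 78.79%.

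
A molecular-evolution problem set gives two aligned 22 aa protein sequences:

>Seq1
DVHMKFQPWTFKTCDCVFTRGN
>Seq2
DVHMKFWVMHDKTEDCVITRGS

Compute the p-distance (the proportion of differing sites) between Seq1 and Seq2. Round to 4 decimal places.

Mismatches occur at site 7 (Q→W), site 8 (P→V), site 9 (W→M), site 10 (T→H), site 11 (F→D), site 14 (C→E), site 18 (F→I), site 22 (N→S).
There are 8 differences over 22 sites, so p = 8/22 = 0.3636.

0.3636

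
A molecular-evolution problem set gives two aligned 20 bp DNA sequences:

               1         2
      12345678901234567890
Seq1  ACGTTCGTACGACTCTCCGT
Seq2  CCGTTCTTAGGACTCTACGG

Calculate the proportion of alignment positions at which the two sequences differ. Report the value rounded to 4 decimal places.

0.2500

Differing sites — 1:A/C; 7:G/T; 10:C/G; 17:C/A; 20:T/G.
There are 5 differences over 20 sites, so p = 5/20 = 0.2500.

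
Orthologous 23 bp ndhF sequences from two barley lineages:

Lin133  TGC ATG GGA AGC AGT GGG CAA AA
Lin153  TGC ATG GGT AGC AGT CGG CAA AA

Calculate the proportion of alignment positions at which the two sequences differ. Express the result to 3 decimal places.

Differing sites — 9:A/T; 16:G/C.
There are 2 differences over 23 sites, so p = 2/23 = 0.087.

0.087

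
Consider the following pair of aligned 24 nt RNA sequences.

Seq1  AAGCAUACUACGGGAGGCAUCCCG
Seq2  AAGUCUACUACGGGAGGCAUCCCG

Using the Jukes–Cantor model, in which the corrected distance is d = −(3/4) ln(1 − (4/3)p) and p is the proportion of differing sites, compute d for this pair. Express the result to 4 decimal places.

Differing sites — 4:C/U; 5:A/C.
p = 2/24 = 0.083333.
d = −0.75 · ln(1 − (4/3)·0.083333) = −0.75 · ln(0.888889) = −0.75 · (-0.117783) = 0.0883.

0.0883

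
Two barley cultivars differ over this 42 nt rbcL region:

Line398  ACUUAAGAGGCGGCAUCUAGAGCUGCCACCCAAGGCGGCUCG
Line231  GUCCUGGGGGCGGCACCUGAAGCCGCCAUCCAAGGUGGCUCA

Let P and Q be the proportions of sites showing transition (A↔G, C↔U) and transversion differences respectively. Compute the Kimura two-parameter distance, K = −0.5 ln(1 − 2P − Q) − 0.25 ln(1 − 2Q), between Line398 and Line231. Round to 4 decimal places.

0.5270

The sequences differ at positions 1 (A/G, transition), 2 (C/U, transition), 3 (U/C, transition), 4 (U/C, transition), 5 (A/U, transversion), 6 (A/G, transition), 8 (A/G, transition), 16 (U/C, transition), 19 (A/G, transition), 20 (G/A, transition), 24 (U/C, transition), 29 (C/U, transition), 36 (C/U, transition), 42 (G/A, transition).
Of the 14 differences, 13 transitions and 1 transversion over 42 sites: P = 13/42 = 0.309524, Q = 1/42 = 0.023810.
d = −0.5·ln(0.357142) − 0.25·ln(0.952380) = −0.5·(-1.029622) − 0.25·(-0.048791) = 0.5270.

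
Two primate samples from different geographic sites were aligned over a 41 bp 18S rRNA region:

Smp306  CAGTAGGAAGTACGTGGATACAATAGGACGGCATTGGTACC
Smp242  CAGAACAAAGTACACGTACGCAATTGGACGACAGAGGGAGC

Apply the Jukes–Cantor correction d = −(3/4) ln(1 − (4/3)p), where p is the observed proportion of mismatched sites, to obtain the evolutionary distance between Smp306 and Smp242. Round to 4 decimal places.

The sequences differ at positions 4 (T/A), 6 (G/C), 7 (G/A), 14 (G/A), 15 (T/C), 17 (G/T), 19 (T/C), 20 (A/G), 25 (A/T), 31 (G/A), 34 (T/G), 35 (T/A), 38 (T/G), 40 (C/G).
p = 14/41 = 0.341463.
d = −0.75 · ln(1 − (4/3)·0.341463) = −0.75 · ln(0.544716) = −0.75 · (-0.607491) = 0.4556.

0.4556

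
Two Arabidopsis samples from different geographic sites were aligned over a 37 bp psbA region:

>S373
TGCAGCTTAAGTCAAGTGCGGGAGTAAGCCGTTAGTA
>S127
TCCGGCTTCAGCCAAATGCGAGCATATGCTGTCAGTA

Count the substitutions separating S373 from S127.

11

Differing sites — 2:G/C; 4:A/G; 9:A/C; 12:T/C; 16:G/A; 21:G/A; 23:A/C; 24:G/A; 27:A/T; 30:C/T; 33:T/C.
That gives 11 mismatches out of 37 aligned sites, so the Hamming distance is 11.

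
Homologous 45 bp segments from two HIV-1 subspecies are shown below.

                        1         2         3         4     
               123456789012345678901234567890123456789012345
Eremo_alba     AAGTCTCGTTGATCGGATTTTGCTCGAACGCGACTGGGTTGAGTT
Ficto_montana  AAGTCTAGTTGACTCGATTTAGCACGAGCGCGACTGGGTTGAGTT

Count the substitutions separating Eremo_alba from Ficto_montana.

The sequences differ at positions 7 (C/A), 13 (T/C), 14 (C/T), 15 (G/C), 21 (T/A), 24 (T/A), 28 (A/G).
That gives 7 mismatches out of 45 aligned sites, so the Hamming distance is 7.

7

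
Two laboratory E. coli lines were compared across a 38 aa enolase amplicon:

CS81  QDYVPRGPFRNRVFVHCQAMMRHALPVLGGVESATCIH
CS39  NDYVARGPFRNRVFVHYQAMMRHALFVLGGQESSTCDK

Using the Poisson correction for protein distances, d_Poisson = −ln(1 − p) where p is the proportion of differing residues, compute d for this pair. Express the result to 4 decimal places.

Differing sites — 1:Q/N; 5:P/A; 17:C/Y; 26:P/F; 31:V/Q; 34:A/S; 37:I/D; 38:H/K.
p = 8/38 = 0.210526.
d = −ln(1 − 0.210526) = −ln(0.789474) = 0.2364.

0.2364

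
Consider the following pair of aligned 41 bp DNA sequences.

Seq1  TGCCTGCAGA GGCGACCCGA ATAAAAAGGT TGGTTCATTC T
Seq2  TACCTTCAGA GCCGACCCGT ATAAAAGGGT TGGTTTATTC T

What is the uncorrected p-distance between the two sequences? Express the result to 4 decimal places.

The sequences differ at positions 2 (G/A), 6 (G/T), 12 (G/C), 20 (A/T), 27 (A/G), 36 (C/T).
There are 6 differences over 41 sites, so p = 6/41 = 0.1463.

0.1463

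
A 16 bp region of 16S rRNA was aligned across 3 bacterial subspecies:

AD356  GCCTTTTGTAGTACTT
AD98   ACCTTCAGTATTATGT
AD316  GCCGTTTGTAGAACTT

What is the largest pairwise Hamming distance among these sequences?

Pairwise Hamming distances:
  AD356 vs AD98: 6
  AD356 vs AD316: 2
  AD98 vs AD316: 8
The largest is 8, between AD98 and AD316.

8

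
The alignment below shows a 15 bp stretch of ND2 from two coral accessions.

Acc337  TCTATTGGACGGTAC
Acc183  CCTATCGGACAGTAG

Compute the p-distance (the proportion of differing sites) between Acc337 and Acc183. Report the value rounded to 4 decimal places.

0.2667

Mismatches occur at site 1 (T/C), site 6 (T/C), site 11 (G/A), site 15 (C/G).
There are 4 differences over 15 sites, so p = 4/15 = 0.2667.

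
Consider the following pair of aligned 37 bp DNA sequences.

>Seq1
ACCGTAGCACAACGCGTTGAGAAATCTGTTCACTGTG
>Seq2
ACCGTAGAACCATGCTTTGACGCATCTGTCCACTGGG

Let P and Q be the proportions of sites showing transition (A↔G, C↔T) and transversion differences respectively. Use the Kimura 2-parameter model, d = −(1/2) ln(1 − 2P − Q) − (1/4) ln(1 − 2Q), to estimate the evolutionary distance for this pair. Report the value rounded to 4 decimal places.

0.2940

The sequences differ at positions 8 (C/A, transversion), 11 (A/C, transversion), 13 (C/T, transition), 16 (G/T, transversion), 21 (G/C, transversion), 22 (A/G, transition), 23 (A/C, transversion), 30 (T/C, transition), 36 (T/G, transversion).
Of the 9 differences, 3 transitions and 6 transversions over 37 sites: P = 3/37 = 0.081081, Q = 6/37 = 0.162162.
d = −0.5·ln(0.675676) − 0.25·ln(0.675676) = −0.5·(-0.392042) − 0.25·(-0.392042) = 0.2940.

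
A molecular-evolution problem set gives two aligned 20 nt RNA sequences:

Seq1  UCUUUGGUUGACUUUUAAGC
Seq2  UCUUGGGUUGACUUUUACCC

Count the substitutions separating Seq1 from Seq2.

Differing sites — 5:U/G; 18:A/C; 19:G/C.
That gives 3 mismatches out of 20 aligned sites, so the Hamming distance is 3.

3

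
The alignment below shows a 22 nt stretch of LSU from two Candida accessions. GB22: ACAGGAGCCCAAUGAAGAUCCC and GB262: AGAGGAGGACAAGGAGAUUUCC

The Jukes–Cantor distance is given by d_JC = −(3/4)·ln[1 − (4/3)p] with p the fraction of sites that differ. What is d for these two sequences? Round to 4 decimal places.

0.4975

Differing sites — 2:C/G; 8:C/G; 9:C/A; 13:U/G; 16:A/G; 17:G/A; 18:A/U; 20:C/U.
p = 8/22 = 0.363636.
d = −0.75 · ln(1 − (4/3)·0.363636) = −0.75 · ln(0.515152) = −0.75 · (-0.663293) = 0.4975.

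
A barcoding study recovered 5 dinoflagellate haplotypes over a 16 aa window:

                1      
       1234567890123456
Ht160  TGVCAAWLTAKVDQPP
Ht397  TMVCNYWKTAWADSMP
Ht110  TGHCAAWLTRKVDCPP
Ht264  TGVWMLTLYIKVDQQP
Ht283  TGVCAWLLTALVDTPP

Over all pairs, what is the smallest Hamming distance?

Pairwise Hamming distances:
  Ht160 vs Ht397: 8
  Ht160 vs Ht110: 3
  Ht160 vs Ht264: 7
  Ht160 vs Ht283: 4
  Ht397 vs Ht110: 10
  Ht397 vs Ht264: 12
  Ht397 vs Ht283: 9
  Ht110 vs Ht264: 9
  Ht110 vs Ht283: 6
  Ht264 vs Ht283: 9
The smallest is 3, between Ht160 and Ht110.

3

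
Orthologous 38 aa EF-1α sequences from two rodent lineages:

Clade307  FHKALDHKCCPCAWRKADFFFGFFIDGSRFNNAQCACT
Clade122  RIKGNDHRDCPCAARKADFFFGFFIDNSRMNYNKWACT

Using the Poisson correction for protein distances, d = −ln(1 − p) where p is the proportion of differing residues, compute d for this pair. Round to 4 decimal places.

0.4187

Mismatches occur at site 1 (F/R), site 2 (H/I), site 4 (A/G), site 5 (L/N), site 8 (K/R), site 9 (C/D), site 14 (W/A), site 27 (G/N), site 30 (F/M), site 32 (N/Y), site 33 (A/N), site 34 (Q/K), site 35 (C/W).
p = 13/38 = 0.342105.
d = −ln(1 − 0.342105) = −ln(0.657895) = 0.4187.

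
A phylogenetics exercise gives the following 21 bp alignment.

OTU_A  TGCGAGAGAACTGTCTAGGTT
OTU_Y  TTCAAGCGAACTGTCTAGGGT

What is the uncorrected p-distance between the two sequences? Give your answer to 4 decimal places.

The sequences differ at positions 2 (G/T), 4 (G/A), 7 (A/C), 20 (T/G).
There are 4 differences over 21 sites, so p = 4/21 = 0.1905.

0.1905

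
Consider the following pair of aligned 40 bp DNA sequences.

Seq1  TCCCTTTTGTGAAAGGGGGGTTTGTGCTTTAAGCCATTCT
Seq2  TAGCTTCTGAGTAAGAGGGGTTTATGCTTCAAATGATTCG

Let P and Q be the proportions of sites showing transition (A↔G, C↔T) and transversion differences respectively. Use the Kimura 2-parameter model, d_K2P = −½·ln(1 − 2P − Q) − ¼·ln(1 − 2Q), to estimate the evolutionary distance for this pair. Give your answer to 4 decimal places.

0.3881

The sequences differ at positions 2 (C/A, transversion), 3 (C/G, transversion), 7 (T/C, transition), 10 (T/A, transversion), 12 (A/T, transversion), 16 (G/A, transition), 24 (G/A, transition), 30 (T/C, transition), 33 (G/A, transition), 34 (C/T, transition), 35 (C/G, transversion), 40 (T/G, transversion).
Of the 12 differences, 6 transitions and 6 transversions over 40 sites: P = 6/40 = 0.150000, Q = 6/40 = 0.150000.
d = −0.5·ln(0.550000) − 0.25·ln(0.700000) = −0.5·(-0.597837) − 0.25·(-0.356675) = 0.3881.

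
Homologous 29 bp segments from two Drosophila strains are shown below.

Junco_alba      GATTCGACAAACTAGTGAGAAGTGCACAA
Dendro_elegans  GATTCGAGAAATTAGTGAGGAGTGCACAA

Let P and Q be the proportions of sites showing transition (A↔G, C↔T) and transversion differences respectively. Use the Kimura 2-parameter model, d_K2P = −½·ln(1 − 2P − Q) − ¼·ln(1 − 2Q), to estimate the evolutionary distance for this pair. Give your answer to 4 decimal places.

0.1125

The sequences differ at positions 8 (C/G, transversion), 12 (C/T, transition), 20 (A/G, transition).
Of the 3 differences, 2 transitions and 1 transversion over 29 sites: P = 2/29 = 0.068966, Q = 1/29 = 0.034483.
d = −0.5·ln(0.827585) − 0.25·ln(0.931034) = −0.5·(-0.189243) − 0.25·(-0.071459) = 0.1125.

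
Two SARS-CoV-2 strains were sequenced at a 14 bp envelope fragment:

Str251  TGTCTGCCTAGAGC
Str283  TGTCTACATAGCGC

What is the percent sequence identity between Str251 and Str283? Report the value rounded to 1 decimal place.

78.6%

Mismatches occur at site 6 (G→A), site 8 (C→A), site 12 (A→C).
11 of the 14 sites match, so the percent identity is 11/14 × 100 = 78.6%.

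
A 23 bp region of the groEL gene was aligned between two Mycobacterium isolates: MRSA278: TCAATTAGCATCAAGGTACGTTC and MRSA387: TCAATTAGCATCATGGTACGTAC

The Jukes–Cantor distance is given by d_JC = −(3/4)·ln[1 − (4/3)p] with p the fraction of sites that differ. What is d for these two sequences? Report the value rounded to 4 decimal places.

0.0924

Differing sites — 14:A/T; 22:T/A.
p = 2/23 = 0.086957.
d = −0.75 · ln(1 − (4/3)·0.086957) = −0.75 · ln(0.884057) = −0.75 · (-0.123234) = 0.0924.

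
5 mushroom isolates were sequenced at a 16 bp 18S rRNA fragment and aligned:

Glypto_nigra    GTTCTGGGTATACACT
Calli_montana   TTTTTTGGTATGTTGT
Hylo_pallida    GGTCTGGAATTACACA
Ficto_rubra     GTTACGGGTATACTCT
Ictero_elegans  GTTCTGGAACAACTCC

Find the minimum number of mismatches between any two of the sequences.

Pairwise Hamming distances:
  Glypto_nigra vs Calli_montana: 7
  Glypto_nigra vs Hylo_pallida: 5
  Glypto_nigra vs Ficto_rubra: 3
  Glypto_nigra vs Ictero_elegans: 6
  Calli_montana vs Hylo_pallida: 12
  Calli_montana vs Ficto_rubra: 7
  Calli_montana vs Ictero_elegans: 11
  Hylo_pallida vs Ficto_rubra: 8
  Hylo_pallida vs Ictero_elegans: 5
  Ficto_rubra vs Ictero_elegans: 7
The smallest is 3, between Glypto_nigra and Ficto_rubra.

3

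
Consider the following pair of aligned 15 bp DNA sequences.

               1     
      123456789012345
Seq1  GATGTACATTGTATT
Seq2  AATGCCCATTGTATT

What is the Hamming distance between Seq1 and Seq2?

3

Mismatches occur at site 1 (G→A), site 5 (T→C), site 6 (A→C).
That gives 3 mismatches out of 15 aligned sites, so the Hamming distance is 3.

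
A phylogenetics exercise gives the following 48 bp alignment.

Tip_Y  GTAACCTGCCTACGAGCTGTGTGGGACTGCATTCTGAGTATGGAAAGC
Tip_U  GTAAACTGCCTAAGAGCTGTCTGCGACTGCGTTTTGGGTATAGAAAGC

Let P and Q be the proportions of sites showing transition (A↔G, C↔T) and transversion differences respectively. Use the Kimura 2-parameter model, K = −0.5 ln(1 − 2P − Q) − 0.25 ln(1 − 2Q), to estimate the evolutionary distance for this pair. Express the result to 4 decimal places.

0.1894

Mismatches occur at site 5 (C/A, transversion), site 13 (C/A, transversion), site 21 (G/C, transversion), site 24 (G/C, transversion), site 31 (A/G, transition), site 34 (C/T, transition), site 37 (A/G, transition), site 42 (G/A, transition).
Of the 8 differences, 4 transitions and 4 transversions over 48 sites: P = 4/48 = 0.083333, Q = 4/48 = 0.083333.
d = −0.5·ln(0.750001) − 0.25·ln(0.833334) = −0.5·(-0.287681) − 0.25·(-0.182321) = 0.1894.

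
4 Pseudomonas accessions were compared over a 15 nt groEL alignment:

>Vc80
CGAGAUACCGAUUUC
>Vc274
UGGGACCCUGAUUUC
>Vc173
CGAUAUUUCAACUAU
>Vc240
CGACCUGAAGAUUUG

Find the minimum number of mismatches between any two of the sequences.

Pairwise Hamming distances:
  Vc80 vs Vc274: 5
  Vc80 vs Vc173: 7
  Vc80 vs Vc240: 6
  Vc274 vs Vc173: 11
  Vc274 vs Vc240: 9
  Vc173 vs Vc240: 9
The smallest is 5, between Vc80 and Vc274.

5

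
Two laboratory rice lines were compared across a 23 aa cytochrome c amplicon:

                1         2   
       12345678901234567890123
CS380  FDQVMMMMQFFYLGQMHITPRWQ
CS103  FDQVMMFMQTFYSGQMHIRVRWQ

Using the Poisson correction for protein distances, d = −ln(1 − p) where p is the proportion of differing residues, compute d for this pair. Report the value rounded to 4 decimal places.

Differing sites — 7:M/F; 10:F/T; 13:L/S; 19:T/R; 20:P/V.
p = 5/23 = 0.217391.
d = −ln(1 − 0.217391) = −ln(0.782609) = 0.2451.

0.2451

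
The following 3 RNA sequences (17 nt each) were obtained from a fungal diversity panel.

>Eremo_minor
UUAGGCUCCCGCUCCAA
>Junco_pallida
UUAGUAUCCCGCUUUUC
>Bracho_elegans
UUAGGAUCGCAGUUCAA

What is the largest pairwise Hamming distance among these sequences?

Pairwise Hamming distances:
  Eremo_minor vs Junco_pallida: 6
  Eremo_minor vs Bracho_elegans: 5
  Junco_pallida vs Bracho_elegans: 7
The largest is 7, between Junco_pallida and Bracho_elegans.

7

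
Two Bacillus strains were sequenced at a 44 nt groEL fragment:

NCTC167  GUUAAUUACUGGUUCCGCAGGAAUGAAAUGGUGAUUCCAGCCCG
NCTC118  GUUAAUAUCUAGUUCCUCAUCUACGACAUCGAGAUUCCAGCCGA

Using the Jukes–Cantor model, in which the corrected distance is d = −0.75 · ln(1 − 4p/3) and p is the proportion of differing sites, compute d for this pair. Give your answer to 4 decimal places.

The sequences differ at positions 7 (U/A), 8 (A/U), 11 (G/A), 17 (G/U), 20 (G/U), 21 (G/C), 22 (A/U), 24 (U/C), 27 (A/C), 30 (G/C), 32 (U/A), 43 (C/G), 44 (G/A).
p = 13/44 = 0.295455.
d = −0.75 · ln(1 − (4/3)·0.295455) = −0.75 · ln(0.606060) = −0.75 · (-0.500776) = 0.3756.

0.3756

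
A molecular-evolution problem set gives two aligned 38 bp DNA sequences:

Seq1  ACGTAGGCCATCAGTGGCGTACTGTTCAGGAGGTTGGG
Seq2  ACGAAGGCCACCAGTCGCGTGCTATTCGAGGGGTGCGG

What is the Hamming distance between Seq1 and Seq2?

10

The sequences differ at positions 4 (T/A), 11 (T/C), 16 (G/C), 21 (A/G), 24 (G/A), 28 (A/G), 29 (G/A), 31 (A/G), 35 (T/G), 36 (G/C).
That gives 10 mismatches out of 38 aligned sites, so the Hamming distance is 10.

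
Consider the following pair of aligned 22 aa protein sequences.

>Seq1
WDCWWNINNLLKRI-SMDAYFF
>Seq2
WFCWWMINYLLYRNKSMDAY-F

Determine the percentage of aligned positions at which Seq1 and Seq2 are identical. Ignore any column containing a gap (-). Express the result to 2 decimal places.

75.00%

Excluding the 2 gap columns leaves 20 comparable sites.
The sequences differ at positions 2 (D/F), 6 (N/M), 9 (N/Y), 12 (K/Y), 14 (I/N).
15 of the 20 comparable sites match, so the percent identity is 15/20 × 100 = 75.00%.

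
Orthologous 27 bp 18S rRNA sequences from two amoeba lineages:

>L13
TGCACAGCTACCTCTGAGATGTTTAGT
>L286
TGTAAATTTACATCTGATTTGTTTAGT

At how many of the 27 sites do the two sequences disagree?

Mismatches occur at site 3 (C↔T), site 5 (C↔A), site 7 (G↔T), site 8 (C↔T), site 12 (C↔A), site 18 (G↔T), site 19 (A↔T).
That gives 7 mismatches out of 27 aligned sites, so the Hamming distance is 7.

7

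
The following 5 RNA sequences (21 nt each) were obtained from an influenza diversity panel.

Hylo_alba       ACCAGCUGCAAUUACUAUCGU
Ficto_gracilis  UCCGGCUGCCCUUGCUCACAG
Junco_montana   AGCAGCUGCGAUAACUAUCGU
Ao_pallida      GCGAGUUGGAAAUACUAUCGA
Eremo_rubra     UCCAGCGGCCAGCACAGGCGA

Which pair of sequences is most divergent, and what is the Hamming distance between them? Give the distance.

Pairwise Hamming distances:
  Hylo_alba vs Ficto_gracilis: 9
  Hylo_alba vs Junco_montana: 3
  Hylo_alba vs Ao_pallida: 6
  Hylo_alba vs Eremo_rubra: 9
  Ficto_gracilis vs Junco_montana: 11
  Ficto_gracilis vs Ao_pallida: 13
  Ficto_gracilis vs Eremo_rubra: 11
  Junco_montana vs Ao_pallida: 9
  Junco_montana vs Eremo_rubra: 10
  Ao_pallida vs Eremo_rubra: 11
The largest is 13, between Ficto_gracilis and Ao_pallida.

13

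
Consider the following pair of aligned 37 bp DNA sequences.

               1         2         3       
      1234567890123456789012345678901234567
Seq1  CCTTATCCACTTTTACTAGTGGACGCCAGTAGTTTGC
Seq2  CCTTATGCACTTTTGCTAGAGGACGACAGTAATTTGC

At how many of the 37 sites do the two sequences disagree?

5

The sequences differ at positions 7 (C/G), 15 (A/G), 20 (T/A), 26 (C/A), 32 (G/A).
That gives 5 mismatches out of 37 aligned sites, so the Hamming distance is 5.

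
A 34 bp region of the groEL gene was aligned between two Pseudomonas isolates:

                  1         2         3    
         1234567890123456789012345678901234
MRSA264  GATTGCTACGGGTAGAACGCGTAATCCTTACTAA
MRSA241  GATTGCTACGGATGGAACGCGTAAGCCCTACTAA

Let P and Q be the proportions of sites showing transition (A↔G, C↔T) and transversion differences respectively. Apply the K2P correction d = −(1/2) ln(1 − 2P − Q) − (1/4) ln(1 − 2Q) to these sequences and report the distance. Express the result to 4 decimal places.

Differing sites — 12:G/A (Ti); 14:A/G (Ti); 25:T/G (Tv); 28:T/C (Ti).
Of the 4 differences, 3 transitions and 1 transversion over 34 sites: P = 3/34 = 0.088235, Q = 1/34 = 0.029412.
d = −0.5·ln(0.794118) − 0.25·ln(0.941176) = −0.5·(-0.230523) − 0.25·(-0.060625) = 0.1304.

0.1304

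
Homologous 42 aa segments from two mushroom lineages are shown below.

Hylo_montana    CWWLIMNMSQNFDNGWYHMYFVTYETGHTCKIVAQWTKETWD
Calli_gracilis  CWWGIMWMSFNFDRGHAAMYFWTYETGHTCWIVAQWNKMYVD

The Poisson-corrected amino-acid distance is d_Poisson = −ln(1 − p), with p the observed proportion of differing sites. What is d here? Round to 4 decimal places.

Differing sites — 4:L/G; 7:N/W; 10:Q/F; 14:N/R; 16:W/H; 17:Y/A; 18:H/A; 22:V/W; 31:K/W; 37:T/N; 39:E/M; 40:T/Y; 41:W/V.
p = 13/42 = 0.309524.
d = −ln(1 − 0.309524) = −ln(0.690476) = 0.3704.

0.3704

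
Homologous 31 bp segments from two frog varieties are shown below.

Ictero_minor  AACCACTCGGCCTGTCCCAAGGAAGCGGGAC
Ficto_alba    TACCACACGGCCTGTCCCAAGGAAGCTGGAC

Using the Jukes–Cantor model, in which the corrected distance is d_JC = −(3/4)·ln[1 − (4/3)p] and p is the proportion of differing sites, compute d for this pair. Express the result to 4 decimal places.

0.1036

Mismatches occur at site 1 (A/T), site 7 (T/A), site 27 (G/T).
p = 3/31 = 0.096774.
d = −0.75 · ln(1 − (4/3)·0.096774) = −0.75 · ln(0.870968) = −0.75 · (-0.138150) = 0.1036.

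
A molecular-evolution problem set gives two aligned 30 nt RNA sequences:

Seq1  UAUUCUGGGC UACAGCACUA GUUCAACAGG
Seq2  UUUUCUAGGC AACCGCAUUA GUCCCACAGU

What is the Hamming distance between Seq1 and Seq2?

The sequences differ at positions 2 (A/U), 7 (G/A), 11 (U/A), 14 (A/C), 18 (C/U), 23 (U/C), 25 (A/C), 30 (G/U).
That gives 8 mismatches out of 30 aligned sites, so the Hamming distance is 8.

8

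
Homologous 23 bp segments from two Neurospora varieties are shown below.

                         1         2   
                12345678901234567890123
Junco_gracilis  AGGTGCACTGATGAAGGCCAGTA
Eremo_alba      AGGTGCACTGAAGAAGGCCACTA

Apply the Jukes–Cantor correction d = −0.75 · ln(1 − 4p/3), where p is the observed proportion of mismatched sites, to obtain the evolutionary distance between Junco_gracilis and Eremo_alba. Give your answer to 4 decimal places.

The sequences differ at positions 12 (T/A), 21 (G/C).
p = 2/23 = 0.086957.
d = −0.75 · ln(1 − (4/3)·0.086957) = −0.75 · ln(0.884057) = −0.75 · (-0.123234) = 0.0924.

0.0924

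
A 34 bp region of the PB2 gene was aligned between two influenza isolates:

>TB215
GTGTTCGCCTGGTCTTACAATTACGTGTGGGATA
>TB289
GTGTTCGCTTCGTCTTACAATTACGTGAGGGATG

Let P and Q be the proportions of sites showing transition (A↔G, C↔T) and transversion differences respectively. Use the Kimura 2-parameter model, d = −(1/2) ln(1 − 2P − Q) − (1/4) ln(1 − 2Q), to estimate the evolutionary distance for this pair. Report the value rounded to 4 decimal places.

Mismatches occur at site 9 (C/T, transition), site 11 (G/C, transversion), site 28 (T/A, transversion), site 34 (A/G, transition).
Of the 4 differences, 2 transitions and 2 transversions over 34 sites: P = 2/34 = 0.058824, Q = 2/34 = 0.058824.
d = −0.5·ln(0.823528) − 0.25·ln(0.882352) = −0.5·(-0.194158) − 0.25·(-0.125164) = 0.1284.

0.1284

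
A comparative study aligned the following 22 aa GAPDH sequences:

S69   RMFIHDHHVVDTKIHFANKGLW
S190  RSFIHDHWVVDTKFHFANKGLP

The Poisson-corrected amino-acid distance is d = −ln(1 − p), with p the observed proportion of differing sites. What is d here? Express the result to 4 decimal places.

0.2007

Differing sites — 2:M/S; 8:H/W; 14:I/F; 22:W/P.
p = 4/22 = 0.181818.
d = −ln(1 − 0.181818) = −ln(0.818182) = 0.2007.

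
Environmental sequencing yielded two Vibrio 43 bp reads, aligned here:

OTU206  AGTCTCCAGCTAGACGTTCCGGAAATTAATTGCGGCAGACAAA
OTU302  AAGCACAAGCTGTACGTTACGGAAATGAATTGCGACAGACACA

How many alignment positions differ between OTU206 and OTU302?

10

The sequences differ at positions 2 (G/A), 3 (T/G), 5 (T/A), 7 (C/A), 12 (A/G), 13 (G/T), 19 (C/A), 27 (T/G), 35 (G/A), 42 (A/C).
That gives 10 mismatches out of 43 aligned sites, so the Hamming distance is 10.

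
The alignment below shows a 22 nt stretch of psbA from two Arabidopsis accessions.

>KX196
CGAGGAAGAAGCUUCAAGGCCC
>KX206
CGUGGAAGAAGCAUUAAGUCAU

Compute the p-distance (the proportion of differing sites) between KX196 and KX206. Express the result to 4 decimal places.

0.2727

Differing sites — 3:A/U; 13:U/A; 15:C/U; 19:G/U; 21:C/A; 22:C/U.
There are 6 differences over 22 sites, so p = 6/22 = 0.2727.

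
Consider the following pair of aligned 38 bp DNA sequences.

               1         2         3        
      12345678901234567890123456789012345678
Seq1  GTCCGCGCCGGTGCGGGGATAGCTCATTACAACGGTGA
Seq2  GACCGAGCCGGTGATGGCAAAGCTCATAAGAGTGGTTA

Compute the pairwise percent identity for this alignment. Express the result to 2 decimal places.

The sequences differ at positions 2 (T/A), 6 (C/A), 14 (C/A), 15 (G/T), 18 (G/C), 20 (T/A), 28 (T/A), 30 (C/G), 32 (A/G), 33 (C/T), 37 (G/T).
27 of the 38 sites match, so the percent identity is 27/38 × 100 = 71.05%.

71.05%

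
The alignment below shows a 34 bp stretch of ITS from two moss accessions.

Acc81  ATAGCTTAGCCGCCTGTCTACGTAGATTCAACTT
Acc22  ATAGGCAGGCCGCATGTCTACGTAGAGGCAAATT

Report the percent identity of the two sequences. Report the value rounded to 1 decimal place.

Mismatches occur at site 5 (C↔G), site 6 (T↔C), site 7 (T↔A), site 8 (A↔G), site 14 (C↔A), site 27 (T↔G), site 28 (T↔G), site 32 (C↔A).
26 of the 34 sites match, so the percent identity is 26/34 × 100 = 76.5%.

76.5%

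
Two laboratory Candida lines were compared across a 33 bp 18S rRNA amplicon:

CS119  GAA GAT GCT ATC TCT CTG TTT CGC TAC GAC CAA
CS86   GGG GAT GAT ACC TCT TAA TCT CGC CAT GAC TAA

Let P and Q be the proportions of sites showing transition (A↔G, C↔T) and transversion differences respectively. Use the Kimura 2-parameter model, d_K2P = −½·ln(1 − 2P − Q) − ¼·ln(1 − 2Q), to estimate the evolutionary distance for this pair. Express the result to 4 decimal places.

0.4981

The sequences differ at positions 2 (A/G, transition), 3 (A/G, transition), 8 (C/A, transversion), 11 (T/C, transition), 16 (C/T, transition), 17 (T/A, transversion), 18 (G/A, transition), 20 (T/C, transition), 25 (T/C, transition), 27 (C/T, transition), 31 (C/T, transition).
Of the 11 differences, 9 transitions and 2 transversions over 33 sites: P = 9/33 = 0.272727, Q = 2/33 = 0.060606.
d = −0.5·ln(0.393940) − 0.25·ln(0.878788) = −0.5·(-0.931557) − 0.25·(-0.129212) = 0.4981.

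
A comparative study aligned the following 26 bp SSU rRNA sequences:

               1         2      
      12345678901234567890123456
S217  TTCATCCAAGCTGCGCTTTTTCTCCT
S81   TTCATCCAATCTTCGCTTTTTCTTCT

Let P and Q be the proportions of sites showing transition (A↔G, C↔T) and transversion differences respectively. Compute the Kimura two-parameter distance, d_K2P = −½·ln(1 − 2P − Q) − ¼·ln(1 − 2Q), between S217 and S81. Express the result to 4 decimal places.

Differing sites — 10:G/T (Tv); 13:G/T (Tv); 24:C/T (Ti).
Of the 3 differences, 1 transition and 2 transversions over 26 sites: P = 1/26 = 0.038462, Q = 2/26 = 0.076923.
d = −0.5·ln(0.846153) − 0.25·ln(0.846154) = −0.5·(-0.167055) − 0.25·(-0.167054) = 0.1253.

0.1253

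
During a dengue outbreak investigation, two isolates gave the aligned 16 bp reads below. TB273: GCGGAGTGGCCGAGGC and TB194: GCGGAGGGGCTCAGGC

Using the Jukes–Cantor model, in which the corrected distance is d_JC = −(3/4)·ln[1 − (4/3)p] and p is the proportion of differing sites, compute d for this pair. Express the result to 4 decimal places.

0.2158

The sequences differ at positions 7 (T/G), 11 (C/T), 12 (G/C).
p = 3/16 = 0.187500.
d = −0.75 · ln(1 − (4/3)·0.187500) = −0.75 · ln(0.750000) = −0.75 · (-0.287682) = 0.2158.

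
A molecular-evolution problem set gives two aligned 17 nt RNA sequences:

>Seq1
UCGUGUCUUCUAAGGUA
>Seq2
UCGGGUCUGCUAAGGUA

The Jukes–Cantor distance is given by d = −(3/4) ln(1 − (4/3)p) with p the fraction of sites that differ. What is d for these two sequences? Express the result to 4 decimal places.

0.1280

Differing sites — 4:U/G; 9:U/G.
p = 2/17 = 0.117647.
d = −0.75 · ln(1 − (4/3)·0.117647) = −0.75 · ln(0.843137) = −0.75 · (-0.170626) = 0.1280.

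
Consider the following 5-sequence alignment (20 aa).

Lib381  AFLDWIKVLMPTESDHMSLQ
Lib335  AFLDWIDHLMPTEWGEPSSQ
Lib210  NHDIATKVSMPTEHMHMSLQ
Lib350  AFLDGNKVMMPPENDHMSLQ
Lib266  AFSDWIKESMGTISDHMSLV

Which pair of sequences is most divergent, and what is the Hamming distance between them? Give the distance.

Pairwise Hamming distances:
  Lib381 vs Lib335: 7
  Lib381 vs Lib210: 9
  Lib381 vs Lib350: 5
  Lib381 vs Lib266: 6
  Lib335 vs Lib210: 14
  Lib335 vs Lib350: 11
  Lib335 vs Lib266: 12
  Lib210 vs Lib350: 10
  Lib210 vs Lib266: 12
  Lib350 vs Lib266: 10
The largest is 14, between Lib335 and Lib210.

14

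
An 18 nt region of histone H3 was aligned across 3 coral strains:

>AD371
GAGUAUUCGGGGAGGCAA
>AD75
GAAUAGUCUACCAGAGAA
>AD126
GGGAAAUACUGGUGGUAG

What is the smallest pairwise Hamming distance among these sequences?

8

Pairwise Hamming distances:
  AD371 vs AD75: 8
  AD371 vs AD126: 9
  AD75 vs AD126: 13
The smallest is 8, between AD371 and AD75.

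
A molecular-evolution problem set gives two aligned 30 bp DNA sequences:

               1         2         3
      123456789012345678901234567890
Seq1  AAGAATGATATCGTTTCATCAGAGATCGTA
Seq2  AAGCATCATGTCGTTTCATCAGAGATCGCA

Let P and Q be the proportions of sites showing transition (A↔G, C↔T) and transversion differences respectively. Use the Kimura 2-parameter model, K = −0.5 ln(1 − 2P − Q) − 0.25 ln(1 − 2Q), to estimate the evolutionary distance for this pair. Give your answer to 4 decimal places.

0.1473

Mismatches occur at site 4 (A↔C, transversion), site 7 (G↔C, transversion), site 10 (A↔G, transition), site 29 (T↔C, transition).
Of the 4 differences, 2 transitions and 2 transversions over 30 sites: P = 2/30 = 0.066667, Q = 2/30 = 0.066667.
d = −0.5·ln(0.799999) − 0.25·ln(0.866666) = −0.5·(-0.223145) − 0.25·(-0.143102) = 0.1473.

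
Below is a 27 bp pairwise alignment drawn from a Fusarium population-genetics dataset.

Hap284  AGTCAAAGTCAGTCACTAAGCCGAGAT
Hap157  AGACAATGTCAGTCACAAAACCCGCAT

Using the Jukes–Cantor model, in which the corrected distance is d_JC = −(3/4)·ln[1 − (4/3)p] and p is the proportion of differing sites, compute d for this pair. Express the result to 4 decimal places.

The sequences differ at positions 3 (T/A), 7 (A/T), 17 (T/A), 20 (G/A), 23 (G/C), 24 (A/G), 25 (G/C).
p = 7/27 = 0.259259.
d = −0.75 · ln(1 − (4/3)·0.259259) = −0.75 · ln(0.654321) = −0.75 · (-0.424157) = 0.3181.

0.3181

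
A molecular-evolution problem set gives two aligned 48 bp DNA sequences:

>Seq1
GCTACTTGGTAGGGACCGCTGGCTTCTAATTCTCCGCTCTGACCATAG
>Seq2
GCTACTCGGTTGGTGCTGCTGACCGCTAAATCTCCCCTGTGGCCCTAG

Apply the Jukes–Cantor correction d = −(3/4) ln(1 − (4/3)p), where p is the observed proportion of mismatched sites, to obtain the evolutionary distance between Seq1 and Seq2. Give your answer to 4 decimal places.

0.3360

Differing sites — 7:T/C; 11:A/T; 14:G/T; 15:A/G; 17:C/T; 22:G/A; 24:T/C; 25:T/G; 30:T/A; 36:G/C; 39:C/G; 42:A/G; 45:A/C.
p = 13/48 = 0.270833.
d = −0.75 · ln(1 − (4/3)·0.270833) = −0.75 · ln(0.638889) = −0.75 · (-0.448025) = 0.3360.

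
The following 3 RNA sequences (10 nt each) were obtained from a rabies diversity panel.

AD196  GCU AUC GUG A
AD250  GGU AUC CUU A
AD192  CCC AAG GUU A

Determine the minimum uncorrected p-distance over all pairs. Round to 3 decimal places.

Pairwise Hamming distances:
  AD196 vs AD250: 3
  AD196 vs AD192: 5
  AD250 vs AD192: 6
The smallest is 3 mismatches, between AD196 and AD250; p = 3/10 = 0.300.

0.300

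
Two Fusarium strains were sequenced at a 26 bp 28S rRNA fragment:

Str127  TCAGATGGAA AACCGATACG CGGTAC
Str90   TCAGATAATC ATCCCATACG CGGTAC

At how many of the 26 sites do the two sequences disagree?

6

Mismatches occur at site 7 (G/A), site 8 (G/A), site 9 (A/T), site 10 (A/C), site 12 (A/T), site 15 (G/C).
That gives 6 mismatches out of 26 aligned sites, so the Hamming distance is 6.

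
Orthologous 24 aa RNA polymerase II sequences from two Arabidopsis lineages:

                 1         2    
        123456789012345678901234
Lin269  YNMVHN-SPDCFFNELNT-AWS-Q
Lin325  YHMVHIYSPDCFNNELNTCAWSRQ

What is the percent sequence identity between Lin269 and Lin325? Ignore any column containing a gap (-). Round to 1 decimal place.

Excluding the 3 gap columns leaves 21 comparable sites.
Mismatches occur at site 2 (N→H), site 6 (N→I), site 13 (F→N).
18 of the 21 comparable sites match, so the percent identity is 18/21 × 100 = 85.7%.

85.7%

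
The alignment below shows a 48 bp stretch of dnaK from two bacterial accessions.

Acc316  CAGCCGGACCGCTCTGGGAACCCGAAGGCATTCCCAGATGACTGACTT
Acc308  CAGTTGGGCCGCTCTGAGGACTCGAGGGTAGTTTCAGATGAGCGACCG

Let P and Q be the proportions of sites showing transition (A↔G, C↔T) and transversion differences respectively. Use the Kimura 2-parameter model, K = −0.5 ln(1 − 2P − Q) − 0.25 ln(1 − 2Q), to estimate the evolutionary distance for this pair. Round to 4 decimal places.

Mismatches occur at site 4 (C→T, transition), site 5 (C→T, transition), site 8 (A→G, transition), site 17 (G→A, transition), site 19 (A→G, transition), site 22 (C→T, transition), site 26 (A→G, transition), site 29 (C→T, transition), site 31 (T→G, transversion), site 33 (C→T, transition), site 34 (C→T, transition), site 42 (C→G, transversion), site 43 (T→C, transition), site 47 (T→C, transition), site 48 (T→G, transversion).
Of the 15 differences, 12 transitions and 3 transversions over 48 sites: P = 12/48 = 0.250000, Q = 3/48 = 0.062500.
d = −0.5·ln(0.437500) − 0.25·ln(0.875000) = −0.5·(-0.826679) − 0.25·(-0.133531) = 0.4467.

0.4467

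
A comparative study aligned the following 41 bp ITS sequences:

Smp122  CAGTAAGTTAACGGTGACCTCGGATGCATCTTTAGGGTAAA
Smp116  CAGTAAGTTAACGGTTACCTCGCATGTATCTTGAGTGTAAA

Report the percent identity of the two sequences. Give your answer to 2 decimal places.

87.80%

The sequences differ at positions 16 (G/T), 23 (G/C), 27 (C/T), 33 (T/G), 36 (G/T).
36 of the 41 sites match, so the percent identity is 36/41 × 100 = 87.80%.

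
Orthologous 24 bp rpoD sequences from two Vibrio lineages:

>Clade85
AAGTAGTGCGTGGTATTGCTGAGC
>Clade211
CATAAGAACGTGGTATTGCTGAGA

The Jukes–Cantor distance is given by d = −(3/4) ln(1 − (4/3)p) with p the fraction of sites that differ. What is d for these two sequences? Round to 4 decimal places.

Mismatches occur at site 1 (A→C), site 3 (G→T), site 4 (T→A), site 7 (T→A), site 8 (G→A), site 24 (C→A).
p = 6/24 = 0.250000.
d = −0.75 · ln(1 − (4/3)·0.250000) = −0.75 · ln(0.666667) = −0.75 · (-0.405465) = 0.3041.

0.3041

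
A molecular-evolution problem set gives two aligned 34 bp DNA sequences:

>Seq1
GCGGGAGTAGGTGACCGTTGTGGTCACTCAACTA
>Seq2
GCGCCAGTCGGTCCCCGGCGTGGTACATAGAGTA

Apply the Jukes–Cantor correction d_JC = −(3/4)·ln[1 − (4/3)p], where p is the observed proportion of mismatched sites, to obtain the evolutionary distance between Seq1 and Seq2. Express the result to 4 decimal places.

The sequences differ at positions 4 (G/C), 5 (G/C), 9 (A/C), 13 (G/C), 14 (A/C), 18 (T/G), 19 (T/C), 25 (C/A), 26 (A/C), 27 (C/A), 29 (C/A), 30 (A/G), 32 (C/G).
p = 13/34 = 0.382353.
d = −0.75 · ln(1 − (4/3)·0.382353) = −0.75 · ln(0.490196) = −0.75 · (-0.712950) = 0.5347.

0.5347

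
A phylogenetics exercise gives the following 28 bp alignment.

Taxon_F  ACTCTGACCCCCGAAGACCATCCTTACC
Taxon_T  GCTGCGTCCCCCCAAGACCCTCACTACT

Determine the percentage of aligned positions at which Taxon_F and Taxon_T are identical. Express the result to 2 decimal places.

The sequences differ at positions 1 (A/G), 4 (C/G), 5 (T/C), 7 (A/T), 13 (G/C), 20 (A/C), 23 (C/A), 24 (T/C), 28 (C/T).
19 of the 28 sites match, so the percent identity is 19/28 × 100 = 67.86%.

67.86%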